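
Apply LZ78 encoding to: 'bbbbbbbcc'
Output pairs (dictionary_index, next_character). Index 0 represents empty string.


LZ78 encoding steps:
Dictionary: {0: ''}
Step 1: w='' (idx 0), next='b' -> output (0, 'b'), add 'b' as idx 1
Step 2: w='b' (idx 1), next='b' -> output (1, 'b'), add 'bb' as idx 2
Step 3: w='bb' (idx 2), next='b' -> output (2, 'b'), add 'bbb' as idx 3
Step 4: w='b' (idx 1), next='c' -> output (1, 'c'), add 'bc' as idx 4
Step 5: w='' (idx 0), next='c' -> output (0, 'c'), add 'c' as idx 5


Encoded: [(0, 'b'), (1, 'b'), (2, 'b'), (1, 'c'), (0, 'c')]


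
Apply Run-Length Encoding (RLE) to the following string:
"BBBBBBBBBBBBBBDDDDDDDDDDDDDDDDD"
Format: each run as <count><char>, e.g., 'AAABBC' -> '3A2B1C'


Scanning runs left to right:
  i=0: run of 'B' x 14 -> '14B'
  i=14: run of 'D' x 17 -> '17D'

RLE = 14B17D


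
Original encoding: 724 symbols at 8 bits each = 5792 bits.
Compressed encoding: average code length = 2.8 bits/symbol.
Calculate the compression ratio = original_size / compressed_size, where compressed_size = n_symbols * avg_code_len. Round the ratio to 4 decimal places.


original_size = n_symbols * orig_bits = 724 * 8 = 5792 bits
compressed_size = n_symbols * avg_code_len = 724 * 2.8 = 2027.2 bits
ratio = original_size / compressed_size = 5792 / 2027.2 = 2.8571

Compression ratio = 2.8571


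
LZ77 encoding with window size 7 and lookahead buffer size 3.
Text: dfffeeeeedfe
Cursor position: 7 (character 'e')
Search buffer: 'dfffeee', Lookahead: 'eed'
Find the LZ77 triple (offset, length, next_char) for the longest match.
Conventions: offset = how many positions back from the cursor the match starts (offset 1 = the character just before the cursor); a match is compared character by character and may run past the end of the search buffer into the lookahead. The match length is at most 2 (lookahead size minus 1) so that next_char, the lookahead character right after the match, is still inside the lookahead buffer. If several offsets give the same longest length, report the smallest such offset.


Try each offset into the search buffer:
  offset=1 (pos 6, char 'e'): match length 2
  offset=2 (pos 5, char 'e'): match length 2
  offset=3 (pos 4, char 'e'): match length 2
  offset=4 (pos 3, char 'f'): match length 0
  offset=5 (pos 2, char 'f'): match length 0
  offset=6 (pos 1, char 'f'): match length 0
  offset=7 (pos 0, char 'd'): match length 0
Longest match has length 2, found at offsets 1, 2, 3; take the smallest, offset 1.
next_char = character at position 7 + 2 = 9 -> 'd'

Best match: offset=1, length=2 (matching 'ee' starting at position 6)
LZ77 triple: (1, 2, 'd')


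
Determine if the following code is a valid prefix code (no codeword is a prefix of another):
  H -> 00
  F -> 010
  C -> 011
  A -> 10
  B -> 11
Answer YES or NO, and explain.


Checking each pair (does one codeword prefix another?):
  H='00' vs F='010': no prefix
  H='00' vs C='011': no prefix
  H='00' vs A='10': no prefix
  H='00' vs B='11': no prefix
  F='010' vs H='00': no prefix
  F='010' vs C='011': no prefix
  F='010' vs A='10': no prefix
  F='010' vs B='11': no prefix
  C='011' vs H='00': no prefix
  C='011' vs F='010': no prefix
  C='011' vs A='10': no prefix
  C='011' vs B='11': no prefix
  A='10' vs H='00': no prefix
  A='10' vs F='010': no prefix
  A='10' vs C='011': no prefix
  A='10' vs B='11': no prefix
  B='11' vs H='00': no prefix
  B='11' vs F='010': no prefix
  B='11' vs C='011': no prefix
  B='11' vs A='10': no prefix
No violation found over all pairs.

YES -- this is a valid prefix code. No codeword is a prefix of any other codeword.


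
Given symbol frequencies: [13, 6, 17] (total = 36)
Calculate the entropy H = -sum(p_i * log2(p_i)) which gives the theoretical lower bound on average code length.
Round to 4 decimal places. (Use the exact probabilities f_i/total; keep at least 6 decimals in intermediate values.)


Per-symbol terms -p_i * log2(p_i) with p_i = f_i/36:
  p = 13/36 = 0.361111: log2(p) = -1.469485, -p*log2(p) = 0.530647
  p = 6/36 = 0.166667: log2(p) = -2.584963, -p*log2(p) = 0.430827
  p = 17/36 = 0.472222: log2(p) = -1.082462, -p*log2(p) = 0.511163
H = 0.530647 + 0.430827 + 0.511163 = 1.472637

H = 1.4726 bits/symbol


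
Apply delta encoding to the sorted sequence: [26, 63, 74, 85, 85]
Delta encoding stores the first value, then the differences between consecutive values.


First value: 26
Deltas:
  63 - 26 = 37
  74 - 63 = 11
  85 - 74 = 11
  85 - 85 = 0


Delta encoded: [26, 37, 11, 11, 0]


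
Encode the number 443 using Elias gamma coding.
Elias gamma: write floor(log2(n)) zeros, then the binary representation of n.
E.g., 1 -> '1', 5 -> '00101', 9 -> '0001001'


num_bits = floor(log2(443)) + 1 = 9
leading_zeros = num_bits - 1 = 8
binary(443) = 110111011

Elias gamma(443) = '00000000' + '110111011' = 00000000110111011 (17 bits)


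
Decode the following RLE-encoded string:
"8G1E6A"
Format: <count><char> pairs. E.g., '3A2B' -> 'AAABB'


Expanding each <count><char> pair:
  8G -> 'GGGGGGGG'
  1E -> 'E'
  6A -> 'AAAAAA'

Decoded = GGGGGGGGEAAAAAA


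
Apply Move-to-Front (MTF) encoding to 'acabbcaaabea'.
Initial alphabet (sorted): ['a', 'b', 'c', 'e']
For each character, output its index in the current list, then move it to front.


MTF encoding:
'a': index 0 in ['a', 'b', 'c', 'e'] -> ['a', 'b', 'c', 'e']
'c': index 2 in ['a', 'b', 'c', 'e'] -> ['c', 'a', 'b', 'e']
'a': index 1 in ['c', 'a', 'b', 'e'] -> ['a', 'c', 'b', 'e']
'b': index 2 in ['a', 'c', 'b', 'e'] -> ['b', 'a', 'c', 'e']
'b': index 0 in ['b', 'a', 'c', 'e'] -> ['b', 'a', 'c', 'e']
'c': index 2 in ['b', 'a', 'c', 'e'] -> ['c', 'b', 'a', 'e']
'a': index 2 in ['c', 'b', 'a', 'e'] -> ['a', 'c', 'b', 'e']
'a': index 0 in ['a', 'c', 'b', 'e'] -> ['a', 'c', 'b', 'e']
'a': index 0 in ['a', 'c', 'b', 'e'] -> ['a', 'c', 'b', 'e']
'b': index 2 in ['a', 'c', 'b', 'e'] -> ['b', 'a', 'c', 'e']
'e': index 3 in ['b', 'a', 'c', 'e'] -> ['e', 'b', 'a', 'c']
'a': index 2 in ['e', 'b', 'a', 'c'] -> ['a', 'e', 'b', 'c']


Output: [0, 2, 1, 2, 0, 2, 2, 0, 0, 2, 3, 2]


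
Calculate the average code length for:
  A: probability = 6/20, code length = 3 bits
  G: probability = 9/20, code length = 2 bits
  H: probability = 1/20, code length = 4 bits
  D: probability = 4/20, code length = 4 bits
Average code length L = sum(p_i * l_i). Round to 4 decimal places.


Weighted contributions p_i * l_i:
  A: (6/20) * 3 = 18/20
  G: (9/20) * 2 = 18/20
  H: (1/20) * 4 = 4/20
  D: (4/20) * 4 = 16/20
Sum = (18 + 18 + 4 + 16)/20 = 56/20

L = 56/20 = 2.8000 bits/symbol


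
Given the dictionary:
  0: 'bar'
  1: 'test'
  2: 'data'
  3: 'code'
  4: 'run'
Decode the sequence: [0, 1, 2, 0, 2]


Look up each index in the dictionary:
  0 -> 'bar'
  1 -> 'test'
  2 -> 'data'
  0 -> 'bar'
  2 -> 'data'

Decoded: "bar test data bar data"


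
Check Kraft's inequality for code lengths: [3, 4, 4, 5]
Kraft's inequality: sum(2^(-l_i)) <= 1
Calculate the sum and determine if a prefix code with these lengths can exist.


Sum = 2^(-3) + 2^(-4) + 2^(-4) + 2^(-5)
    = 0.125 + 0.0625 + 0.0625 + 0.03125
    = 9/32 = 0.28125
Since 0.28125 <= 1, Kraft's inequality IS satisfied.
A prefix code with these lengths CAN exist.

Kraft sum = 0.28125. Satisfied.


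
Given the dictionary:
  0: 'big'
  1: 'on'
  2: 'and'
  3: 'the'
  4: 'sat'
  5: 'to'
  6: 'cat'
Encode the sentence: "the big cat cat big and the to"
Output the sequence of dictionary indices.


Look up each word in the dictionary:
  'the' -> 3
  'big' -> 0
  'cat' -> 6
  'cat' -> 6
  'big' -> 0
  'and' -> 2
  'the' -> 3
  'to' -> 5

Encoded: [3, 0, 6, 6, 0, 2, 3, 5]


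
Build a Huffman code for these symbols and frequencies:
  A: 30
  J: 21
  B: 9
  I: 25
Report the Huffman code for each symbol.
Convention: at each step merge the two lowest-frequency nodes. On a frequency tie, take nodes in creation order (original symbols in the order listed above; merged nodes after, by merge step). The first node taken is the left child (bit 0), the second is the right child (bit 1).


Huffman tree construction:
Step 1: Merge B(9) + J(21) = 30
Step 2: Merge I(25) + A(30) = 55
Step 3: Merge (B+J)(30) + (I+A)(55) = 85
Read each symbol's code off the tree from the root (left child = 0, right child = 1).

Codes:
  A: 11 (length 2)
  J: 01 (length 2)
  B: 00 (length 2)
  I: 10 (length 2)
Average code length: 170/85 = 2.0000 bits/symbol


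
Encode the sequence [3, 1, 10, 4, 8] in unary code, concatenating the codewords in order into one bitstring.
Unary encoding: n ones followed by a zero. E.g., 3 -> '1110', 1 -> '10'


Encode each number as n ones followed by a terminating 0:
  3 -> 1110 (4 bits)
  1 -> 10 (2 bits)
  10 -> 11111111110 (11 bits)
  4 -> 11110 (5 bits)
  8 -> 111111110 (9 bits)
Total length = 4 + 2 + 11 + 5 + 9 = 31 bits.

Unary([3, 1, 10, 4, 8]) = 1110101111111111011110111111110 (31 bits)


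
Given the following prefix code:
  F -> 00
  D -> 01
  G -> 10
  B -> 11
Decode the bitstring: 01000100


Decoding step by step:
Bits 01 -> D
Bits 00 -> F
Bits 01 -> D
Bits 00 -> F


Decoded message: DFDF


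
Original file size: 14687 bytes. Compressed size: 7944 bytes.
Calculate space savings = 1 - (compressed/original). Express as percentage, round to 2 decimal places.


ratio = compressed/original = 7944/14687 = 0.540886
savings = 1 - ratio = 1 - 0.540886 = 0.459114
as a percentage: 0.459114 * 100 = 45.91%

Space savings = 1 - 7944/14687 = 45.91%


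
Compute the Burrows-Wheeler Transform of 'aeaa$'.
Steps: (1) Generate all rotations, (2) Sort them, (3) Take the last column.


Rotations (sorted):
  0: $aeaa -> last char: a
  1: a$aea -> last char: a
  2: aa$ae -> last char: e
  3: aeaa$ -> last char: $
  4: eaa$a -> last char: a


BWT = aae$a


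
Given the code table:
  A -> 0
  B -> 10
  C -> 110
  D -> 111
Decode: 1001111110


Decoding:
10 -> B
0 -> A
111 -> D
111 -> D
0 -> A


Result: BADDA


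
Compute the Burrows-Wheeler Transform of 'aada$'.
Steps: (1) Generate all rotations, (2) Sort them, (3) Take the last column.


Rotations (sorted):
  0: $aada -> last char: a
  1: a$aad -> last char: d
  2: aada$ -> last char: $
  3: ada$a -> last char: a
  4: da$aa -> last char: a


BWT = ad$aa


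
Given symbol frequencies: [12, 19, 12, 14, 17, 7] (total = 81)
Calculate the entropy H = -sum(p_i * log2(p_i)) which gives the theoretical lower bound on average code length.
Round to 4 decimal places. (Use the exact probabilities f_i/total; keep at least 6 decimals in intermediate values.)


Per-symbol terms -p_i * log2(p_i) with p_i = f_i/81:
  p = 12/81 = 0.148148: log2(p) = -2.754888, -p*log2(p) = 0.408131
  p = 19/81 = 0.234568: log2(p) = -2.091922, -p*log2(p) = 0.490698
  p = 12/81 = 0.148148: log2(p) = -2.754888, -p*log2(p) = 0.408131
  p = 14/81 = 0.172840: log2(p) = -2.532495, -p*log2(p) = 0.437715
  p = 17/81 = 0.209877: log2(p) = -2.252387, -p*log2(p) = 0.472723
  p = 7/81 = 0.086420: log2(p) = -3.532495, -p*log2(p) = 0.305277
H = 0.408131 + 0.490698 + 0.408131 + 0.437715 + 0.472723 + 0.305277 = 2.522675

H = 2.5227 bits/symbol


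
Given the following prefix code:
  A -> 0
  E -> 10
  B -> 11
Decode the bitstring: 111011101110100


Decoding step by step:
Bits 11 -> B
Bits 10 -> E
Bits 11 -> B
Bits 10 -> E
Bits 11 -> B
Bits 10 -> E
Bits 10 -> E
Bits 0 -> A


Decoded message: BEBEBEEA


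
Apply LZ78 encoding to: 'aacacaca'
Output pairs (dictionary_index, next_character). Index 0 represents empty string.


LZ78 encoding steps:
Dictionary: {0: ''}
Step 1: w='' (idx 0), next='a' -> output (0, 'a'), add 'a' as idx 1
Step 2: w='a' (idx 1), next='c' -> output (1, 'c'), add 'ac' as idx 2
Step 3: w='ac' (idx 2), next='a' -> output (2, 'a'), add 'aca' as idx 3
Step 4: w='' (idx 0), next='c' -> output (0, 'c'), add 'c' as idx 4
Step 5: w='a' (idx 1), end of input -> output (1, '')


Encoded: [(0, 'a'), (1, 'c'), (2, 'a'), (0, 'c'), (1, '')]


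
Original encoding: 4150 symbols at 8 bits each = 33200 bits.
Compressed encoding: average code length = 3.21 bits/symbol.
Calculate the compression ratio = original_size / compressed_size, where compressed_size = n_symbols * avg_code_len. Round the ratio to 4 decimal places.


original_size = n_symbols * orig_bits = 4150 * 8 = 33200 bits
compressed_size = n_symbols * avg_code_len = 4150 * 3.21 = 13321.5 bits
ratio = original_size / compressed_size = 33200 / 13321.5 = 2.4922

Compression ratio = 2.4922


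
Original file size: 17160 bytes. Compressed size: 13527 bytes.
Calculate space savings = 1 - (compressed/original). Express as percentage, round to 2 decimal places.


ratio = compressed/original = 13527/17160 = 0.788287
savings = 1 - ratio = 1 - 0.788287 = 0.211713
as a percentage: 0.211713 * 100 = 21.17%

Space savings = 1 - 13527/17160 = 21.17%


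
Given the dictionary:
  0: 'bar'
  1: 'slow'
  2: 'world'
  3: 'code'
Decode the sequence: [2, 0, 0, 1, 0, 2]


Look up each index in the dictionary:
  2 -> 'world'
  0 -> 'bar'
  0 -> 'bar'
  1 -> 'slow'
  0 -> 'bar'
  2 -> 'world'

Decoded: "world bar bar slow bar world"


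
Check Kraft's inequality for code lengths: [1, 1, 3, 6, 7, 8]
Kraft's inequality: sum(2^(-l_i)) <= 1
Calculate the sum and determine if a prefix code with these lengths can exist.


Sum = 2^(-1) + 2^(-1) + 2^(-3) + 2^(-6) + 2^(-7) + 2^(-8)
    = 0.5 + 0.5 + 0.125 + 0.015625 + 0.0078125 + 0.00390625
    = 295/256 = 1.15234375
Since 1.15234375 > 1, Kraft's inequality is NOT satisfied.
A prefix code with these lengths CANNOT exist.

Kraft sum = 1.15234375. Not satisfied.


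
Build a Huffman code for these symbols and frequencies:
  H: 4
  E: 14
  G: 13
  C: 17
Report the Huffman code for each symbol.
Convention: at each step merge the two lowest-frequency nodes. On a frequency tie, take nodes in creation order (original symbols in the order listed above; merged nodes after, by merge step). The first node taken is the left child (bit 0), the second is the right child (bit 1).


Huffman tree construction:
Step 1: Merge H(4) + G(13) = 17
Step 2: Merge E(14) + C(17) = 31
Step 3: Merge (H+G)(17) + (E+C)(31) = 48
Read each symbol's code off the tree from the root (left child = 0, right child = 1).

Codes:
  H: 00 (length 2)
  E: 10 (length 2)
  G: 01 (length 2)
  C: 11 (length 2)
Average code length: 96/48 = 2.0000 bits/symbol


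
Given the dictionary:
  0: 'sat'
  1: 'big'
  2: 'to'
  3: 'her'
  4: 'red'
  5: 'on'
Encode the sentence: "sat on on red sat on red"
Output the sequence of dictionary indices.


Look up each word in the dictionary:
  'sat' -> 0
  'on' -> 5
  'on' -> 5
  'red' -> 4
  'sat' -> 0
  'on' -> 5
  'red' -> 4

Encoded: [0, 5, 5, 4, 0, 5, 4]


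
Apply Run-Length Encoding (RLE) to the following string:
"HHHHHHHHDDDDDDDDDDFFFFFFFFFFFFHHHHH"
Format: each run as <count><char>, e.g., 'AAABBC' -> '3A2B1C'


Scanning runs left to right:
  i=0: run of 'H' x 8 -> '8H'
  i=8: run of 'D' x 10 -> '10D'
  i=18: run of 'F' x 12 -> '12F'
  i=30: run of 'H' x 5 -> '5H'

RLE = 8H10D12F5H


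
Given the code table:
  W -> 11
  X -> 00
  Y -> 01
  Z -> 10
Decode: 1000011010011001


Decoding:
10 -> Z
00 -> X
01 -> Y
10 -> Z
10 -> Z
01 -> Y
10 -> Z
01 -> Y


Result: ZXYZZYZY


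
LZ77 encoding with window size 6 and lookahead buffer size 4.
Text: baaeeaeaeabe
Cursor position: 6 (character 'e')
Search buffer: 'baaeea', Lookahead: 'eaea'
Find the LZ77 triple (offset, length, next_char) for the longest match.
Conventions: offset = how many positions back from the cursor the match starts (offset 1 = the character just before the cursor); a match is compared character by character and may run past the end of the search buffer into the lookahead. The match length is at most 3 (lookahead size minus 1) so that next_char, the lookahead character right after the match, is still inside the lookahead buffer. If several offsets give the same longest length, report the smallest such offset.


Try each offset into the search buffer:
  offset=1 (pos 5, char 'a'): match length 0
  offset=2 (pos 4, char 'e'): match length 3
  offset=3 (pos 3, char 'e'): match length 1
  offset=4 (pos 2, char 'a'): match length 0
  offset=5 (pos 1, char 'a'): match length 0
  offset=6 (pos 0, char 'b'): match length 0
Longest match has length 3 at offset 2.
next_char = character at position 6 + 3 = 9 -> 'a'

Best match: offset=2, length=3 (matching 'eae' starting at position 4)
LZ77 triple: (2, 3, 'a')


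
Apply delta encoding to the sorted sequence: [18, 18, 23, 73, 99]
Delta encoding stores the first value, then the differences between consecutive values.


First value: 18
Deltas:
  18 - 18 = 0
  23 - 18 = 5
  73 - 23 = 50
  99 - 73 = 26


Delta encoded: [18, 0, 5, 50, 26]


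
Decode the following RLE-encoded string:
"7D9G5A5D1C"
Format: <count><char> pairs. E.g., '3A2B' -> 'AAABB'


Expanding each <count><char> pair:
  7D -> 'DDDDDDD'
  9G -> 'GGGGGGGGG'
  5A -> 'AAAAA'
  5D -> 'DDDDD'
  1C -> 'C'

Decoded = DDDDDDDGGGGGGGGGAAAAADDDDDC


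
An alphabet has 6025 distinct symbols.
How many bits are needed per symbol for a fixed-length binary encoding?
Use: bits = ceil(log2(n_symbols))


log2(6025) = 12.5567
Bracket: 2^12 = 4096 < 6025 <= 2^13 = 8192
So ceil(log2(6025)) = 13

bits = ceil(log2(6025)) = ceil(12.5567) = 13 bits


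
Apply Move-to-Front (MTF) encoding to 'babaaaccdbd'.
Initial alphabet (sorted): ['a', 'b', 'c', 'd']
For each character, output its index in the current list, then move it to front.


MTF encoding:
'b': index 1 in ['a', 'b', 'c', 'd'] -> ['b', 'a', 'c', 'd']
'a': index 1 in ['b', 'a', 'c', 'd'] -> ['a', 'b', 'c', 'd']
'b': index 1 in ['a', 'b', 'c', 'd'] -> ['b', 'a', 'c', 'd']
'a': index 1 in ['b', 'a', 'c', 'd'] -> ['a', 'b', 'c', 'd']
'a': index 0 in ['a', 'b', 'c', 'd'] -> ['a', 'b', 'c', 'd']
'a': index 0 in ['a', 'b', 'c', 'd'] -> ['a', 'b', 'c', 'd']
'c': index 2 in ['a', 'b', 'c', 'd'] -> ['c', 'a', 'b', 'd']
'c': index 0 in ['c', 'a', 'b', 'd'] -> ['c', 'a', 'b', 'd']
'd': index 3 in ['c', 'a', 'b', 'd'] -> ['d', 'c', 'a', 'b']
'b': index 3 in ['d', 'c', 'a', 'b'] -> ['b', 'd', 'c', 'a']
'd': index 1 in ['b', 'd', 'c', 'a'] -> ['d', 'b', 'c', 'a']


Output: [1, 1, 1, 1, 0, 0, 2, 0, 3, 3, 1]


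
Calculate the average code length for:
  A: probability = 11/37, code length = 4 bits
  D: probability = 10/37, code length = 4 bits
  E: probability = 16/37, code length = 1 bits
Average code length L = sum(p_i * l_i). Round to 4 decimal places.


Weighted contributions p_i * l_i:
  A: (11/37) * 4 = 44/37
  D: (10/37) * 4 = 40/37
  E: (16/37) * 1 = 16/37
Sum = (44 + 40 + 16)/37 = 100/37

L = 100/37 = 2.7027 bits/symbol


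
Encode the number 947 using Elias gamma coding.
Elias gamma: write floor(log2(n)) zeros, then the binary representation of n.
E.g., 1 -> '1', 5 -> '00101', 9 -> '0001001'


num_bits = floor(log2(947)) + 1 = 10
leading_zeros = num_bits - 1 = 9
binary(947) = 1110110011

Elias gamma(947) = '000000000' + '1110110011' = 0000000001110110011 (19 bits)


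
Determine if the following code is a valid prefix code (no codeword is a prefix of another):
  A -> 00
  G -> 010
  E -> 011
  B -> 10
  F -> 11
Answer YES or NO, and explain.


Checking each pair (does one codeword prefix another?):
  A='00' vs G='010': no prefix
  A='00' vs E='011': no prefix
  A='00' vs B='10': no prefix
  A='00' vs F='11': no prefix
  G='010' vs A='00': no prefix
  G='010' vs E='011': no prefix
  G='010' vs B='10': no prefix
  G='010' vs F='11': no prefix
  E='011' vs A='00': no prefix
  E='011' vs G='010': no prefix
  E='011' vs B='10': no prefix
  E='011' vs F='11': no prefix
  B='10' vs A='00': no prefix
  B='10' vs G='010': no prefix
  B='10' vs E='011': no prefix
  B='10' vs F='11': no prefix
  F='11' vs A='00': no prefix
  F='11' vs G='010': no prefix
  F='11' vs E='011': no prefix
  F='11' vs B='10': no prefix
No violation found over all pairs.

YES -- this is a valid prefix code. No codeword is a prefix of any other codeword.


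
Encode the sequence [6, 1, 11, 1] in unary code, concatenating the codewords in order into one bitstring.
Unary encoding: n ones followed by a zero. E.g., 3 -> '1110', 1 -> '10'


Encode each number as n ones followed by a terminating 0:
  6 -> 1111110 (7 bits)
  1 -> 10 (2 bits)
  11 -> 111111111110 (12 bits)
  1 -> 10 (2 bits)
Total length = 7 + 2 + 12 + 2 = 23 bits.

Unary([6, 1, 11, 1]) = 11111101011111111111010 (23 bits)


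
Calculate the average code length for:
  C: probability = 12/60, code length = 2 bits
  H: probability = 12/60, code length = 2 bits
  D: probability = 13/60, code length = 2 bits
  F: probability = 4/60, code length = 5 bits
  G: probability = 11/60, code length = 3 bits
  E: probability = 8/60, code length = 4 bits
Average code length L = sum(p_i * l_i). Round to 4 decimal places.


Weighted contributions p_i * l_i:
  C: (12/60) * 2 = 24/60
  H: (12/60) * 2 = 24/60
  D: (13/60) * 2 = 26/60
  F: (4/60) * 5 = 20/60
  G: (11/60) * 3 = 33/60
  E: (8/60) * 4 = 32/60
Sum = (24 + 24 + 26 + 20 + 33 + 32)/60 = 159/60

L = 159/60 = 2.6500 bits/symbol


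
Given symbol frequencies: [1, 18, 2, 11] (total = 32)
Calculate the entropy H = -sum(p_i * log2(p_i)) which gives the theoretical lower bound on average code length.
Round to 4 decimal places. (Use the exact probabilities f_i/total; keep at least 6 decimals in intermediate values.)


Per-symbol terms -p_i * log2(p_i) with p_i = f_i/32:
  p = 1/32 = 0.031250: log2(p) = -5.000000, -p*log2(p) = 0.156250
  p = 18/32 = 0.562500: log2(p) = -0.830075, -p*log2(p) = 0.466917
  p = 2/32 = 0.062500: log2(p) = -4.000000, -p*log2(p) = 0.250000
  p = 11/32 = 0.343750: log2(p) = -1.540568, -p*log2(p) = 0.529570
H = 0.156250 + 0.466917 + 0.250000 + 0.529570 = 1.402737

H = 1.4027 bits/symbol


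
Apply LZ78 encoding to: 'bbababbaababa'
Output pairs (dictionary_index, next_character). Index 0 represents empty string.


LZ78 encoding steps:
Dictionary: {0: ''}
Step 1: w='' (idx 0), next='b' -> output (0, 'b'), add 'b' as idx 1
Step 2: w='b' (idx 1), next='a' -> output (1, 'a'), add 'ba' as idx 2
Step 3: w='ba' (idx 2), next='b' -> output (2, 'b'), add 'bab' as idx 3
Step 4: w='ba' (idx 2), next='a' -> output (2, 'a'), add 'baa' as idx 4
Step 5: w='bab' (idx 3), next='a' -> output (3, 'a'), add 'baba' as idx 5


Encoded: [(0, 'b'), (1, 'a'), (2, 'b'), (2, 'a'), (3, 'a')]


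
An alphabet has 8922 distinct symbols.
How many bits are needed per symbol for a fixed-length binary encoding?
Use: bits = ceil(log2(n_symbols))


log2(8922) = 13.1232
Bracket: 2^13 = 8192 < 8922 <= 2^14 = 16384
So ceil(log2(8922)) = 14

bits = ceil(log2(8922)) = ceil(13.1232) = 14 bits


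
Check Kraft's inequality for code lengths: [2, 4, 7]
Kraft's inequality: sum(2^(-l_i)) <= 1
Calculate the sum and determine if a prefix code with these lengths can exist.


Sum = 2^(-2) + 2^(-4) + 2^(-7)
    = 0.25 + 0.0625 + 0.0078125
    = 41/128 = 0.3203125
Since 0.3203125 <= 1, Kraft's inequality IS satisfied.
A prefix code with these lengths CAN exist.

Kraft sum = 0.3203125. Satisfied.


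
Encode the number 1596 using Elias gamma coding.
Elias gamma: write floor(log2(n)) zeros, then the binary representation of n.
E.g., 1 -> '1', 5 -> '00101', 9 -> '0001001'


num_bits = floor(log2(1596)) + 1 = 11
leading_zeros = num_bits - 1 = 10
binary(1596) = 11000111100

Elias gamma(1596) = '0000000000' + '11000111100' = 000000000011000111100 (21 bits)


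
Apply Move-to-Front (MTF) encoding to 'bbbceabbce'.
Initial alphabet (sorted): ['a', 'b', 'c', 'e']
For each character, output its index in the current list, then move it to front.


MTF encoding:
'b': index 1 in ['a', 'b', 'c', 'e'] -> ['b', 'a', 'c', 'e']
'b': index 0 in ['b', 'a', 'c', 'e'] -> ['b', 'a', 'c', 'e']
'b': index 0 in ['b', 'a', 'c', 'e'] -> ['b', 'a', 'c', 'e']
'c': index 2 in ['b', 'a', 'c', 'e'] -> ['c', 'b', 'a', 'e']
'e': index 3 in ['c', 'b', 'a', 'e'] -> ['e', 'c', 'b', 'a']
'a': index 3 in ['e', 'c', 'b', 'a'] -> ['a', 'e', 'c', 'b']
'b': index 3 in ['a', 'e', 'c', 'b'] -> ['b', 'a', 'e', 'c']
'b': index 0 in ['b', 'a', 'e', 'c'] -> ['b', 'a', 'e', 'c']
'c': index 3 in ['b', 'a', 'e', 'c'] -> ['c', 'b', 'a', 'e']
'e': index 3 in ['c', 'b', 'a', 'e'] -> ['e', 'c', 'b', 'a']


Output: [1, 0, 0, 2, 3, 3, 3, 0, 3, 3]


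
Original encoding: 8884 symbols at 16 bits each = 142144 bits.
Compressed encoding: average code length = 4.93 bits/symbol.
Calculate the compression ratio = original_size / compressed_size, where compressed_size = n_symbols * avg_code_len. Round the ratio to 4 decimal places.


original_size = n_symbols * orig_bits = 8884 * 16 = 142144 bits
compressed_size = n_symbols * avg_code_len = 8884 * 4.93 = 43798.12 bits
ratio = original_size / compressed_size = 142144 / 43798.12 = 3.2454

Compression ratio = 3.2454


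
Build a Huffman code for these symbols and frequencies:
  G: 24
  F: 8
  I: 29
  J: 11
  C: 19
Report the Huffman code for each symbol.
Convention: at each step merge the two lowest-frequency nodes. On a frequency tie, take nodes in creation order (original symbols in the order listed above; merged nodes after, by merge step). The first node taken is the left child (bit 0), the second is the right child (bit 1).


Huffman tree construction:
Step 1: Merge F(8) + J(11) = 19
Step 2: Merge C(19) + (F+J)(19) = 38
Step 3: Merge G(24) + I(29) = 53
Step 4: Merge (C+(F+J))(38) + (G+I)(53) = 91
Read each symbol's code off the tree from the root (left child = 0, right child = 1).

Codes:
  G: 10 (length 2)
  F: 010 (length 3)
  I: 11 (length 2)
  J: 011 (length 3)
  C: 00 (length 2)
Average code length: 201/91 = 2.2088 bits/symbol


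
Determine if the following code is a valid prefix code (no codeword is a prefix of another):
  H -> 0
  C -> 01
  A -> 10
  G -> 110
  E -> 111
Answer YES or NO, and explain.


Checking each pair (does one codeword prefix another?):
  H='0' vs C='01': prefix -- VIOLATION

NO -- this is NOT a valid prefix code. H (0) is a prefix of C (01).


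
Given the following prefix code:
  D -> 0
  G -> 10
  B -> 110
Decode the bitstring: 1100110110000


Decoding step by step:
Bits 110 -> B
Bits 0 -> D
Bits 110 -> B
Bits 110 -> B
Bits 0 -> D
Bits 0 -> D
Bits 0 -> D


Decoded message: BDBBDDD


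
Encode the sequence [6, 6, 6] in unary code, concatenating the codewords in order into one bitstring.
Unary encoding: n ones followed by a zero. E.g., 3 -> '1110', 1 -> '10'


Encode each number as n ones followed by a terminating 0:
  6 -> 1111110 (7 bits)
  6 -> 1111110 (7 bits)
  6 -> 1111110 (7 bits)
Total length = 7 + 7 + 7 = 21 bits.

Unary([6, 6, 6]) = 111111011111101111110 (21 bits)


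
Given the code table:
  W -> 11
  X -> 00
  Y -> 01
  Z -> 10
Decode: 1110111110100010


Decoding:
11 -> W
10 -> Z
11 -> W
11 -> W
10 -> Z
10 -> Z
00 -> X
10 -> Z


Result: WZWWZZXZ


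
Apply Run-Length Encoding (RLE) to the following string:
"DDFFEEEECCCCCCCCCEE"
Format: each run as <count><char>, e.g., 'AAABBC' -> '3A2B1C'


Scanning runs left to right:
  i=0: run of 'D' x 2 -> '2D'
  i=2: run of 'F' x 2 -> '2F'
  i=4: run of 'E' x 4 -> '4E'
  i=8: run of 'C' x 9 -> '9C'
  i=17: run of 'E' x 2 -> '2E'

RLE = 2D2F4E9C2E


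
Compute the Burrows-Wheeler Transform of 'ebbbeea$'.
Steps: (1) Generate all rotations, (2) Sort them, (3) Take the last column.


Rotations (sorted):
  0: $ebbbeea -> last char: a
  1: a$ebbbee -> last char: e
  2: bbbeea$e -> last char: e
  3: bbeea$eb -> last char: b
  4: beea$ebb -> last char: b
  5: ea$ebbbe -> last char: e
  6: ebbbeea$ -> last char: $
  7: eea$ebbb -> last char: b


BWT = aeebbe$b


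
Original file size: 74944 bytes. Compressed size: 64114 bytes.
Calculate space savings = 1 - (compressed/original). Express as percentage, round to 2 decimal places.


ratio = compressed/original = 64114/74944 = 0.855492
savings = 1 - ratio = 1 - 0.855492 = 0.144508
as a percentage: 0.144508 * 100 = 14.45%

Space savings = 1 - 64114/74944 = 14.45%


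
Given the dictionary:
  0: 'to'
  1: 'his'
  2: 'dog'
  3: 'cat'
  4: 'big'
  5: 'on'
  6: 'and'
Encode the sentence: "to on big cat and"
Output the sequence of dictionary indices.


Look up each word in the dictionary:
  'to' -> 0
  'on' -> 5
  'big' -> 4
  'cat' -> 3
  'and' -> 6

Encoded: [0, 5, 4, 3, 6]


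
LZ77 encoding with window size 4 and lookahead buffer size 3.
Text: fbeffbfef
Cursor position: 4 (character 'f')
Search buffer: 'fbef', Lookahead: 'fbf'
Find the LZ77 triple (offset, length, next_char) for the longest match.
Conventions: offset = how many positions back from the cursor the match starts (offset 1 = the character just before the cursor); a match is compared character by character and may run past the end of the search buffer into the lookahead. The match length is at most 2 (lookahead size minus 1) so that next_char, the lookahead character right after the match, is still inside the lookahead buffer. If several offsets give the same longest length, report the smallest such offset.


Try each offset into the search buffer:
  offset=1 (pos 3, char 'f'): match length 1
  offset=2 (pos 2, char 'e'): match length 0
  offset=3 (pos 1, char 'b'): match length 0
  offset=4 (pos 0, char 'f'): match length 2
Longest match has length 2 at offset 4.
next_char = character at position 4 + 2 = 6 -> 'f'

Best match: offset=4, length=2 (matching 'fb' starting at position 0)
LZ77 triple: (4, 2, 'f')


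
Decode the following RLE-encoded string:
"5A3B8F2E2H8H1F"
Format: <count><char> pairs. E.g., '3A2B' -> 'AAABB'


Expanding each <count><char> pair:
  5A -> 'AAAAA'
  3B -> 'BBB'
  8F -> 'FFFFFFFF'
  2E -> 'EE'
  2H -> 'HH'
  8H -> 'HHHHHHHH'
  1F -> 'F'

Decoded = AAAAABBBFFFFFFFFEEHHHHHHHHHHF


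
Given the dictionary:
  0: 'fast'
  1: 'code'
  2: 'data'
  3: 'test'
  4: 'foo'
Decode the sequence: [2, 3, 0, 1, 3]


Look up each index in the dictionary:
  2 -> 'data'
  3 -> 'test'
  0 -> 'fast'
  1 -> 'code'
  3 -> 'test'

Decoded: "data test fast code test"


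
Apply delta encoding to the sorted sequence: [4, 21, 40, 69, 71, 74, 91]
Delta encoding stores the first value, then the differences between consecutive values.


First value: 4
Deltas:
  21 - 4 = 17
  40 - 21 = 19
  69 - 40 = 29
  71 - 69 = 2
  74 - 71 = 3
  91 - 74 = 17


Delta encoded: [4, 17, 19, 29, 2, 3, 17]


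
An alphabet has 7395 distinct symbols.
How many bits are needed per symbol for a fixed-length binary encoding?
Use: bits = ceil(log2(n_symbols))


log2(7395) = 12.8523
Bracket: 2^12 = 4096 < 7395 <= 2^13 = 8192
So ceil(log2(7395)) = 13

bits = ceil(log2(7395)) = ceil(12.8523) = 13 bits


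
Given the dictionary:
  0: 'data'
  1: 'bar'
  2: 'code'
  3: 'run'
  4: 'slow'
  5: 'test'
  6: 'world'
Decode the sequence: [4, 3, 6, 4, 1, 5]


Look up each index in the dictionary:
  4 -> 'slow'
  3 -> 'run'
  6 -> 'world'
  4 -> 'slow'
  1 -> 'bar'
  5 -> 'test'

Decoded: "slow run world slow bar test"


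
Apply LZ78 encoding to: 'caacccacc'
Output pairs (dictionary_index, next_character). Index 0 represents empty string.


LZ78 encoding steps:
Dictionary: {0: ''}
Step 1: w='' (idx 0), next='c' -> output (0, 'c'), add 'c' as idx 1
Step 2: w='' (idx 0), next='a' -> output (0, 'a'), add 'a' as idx 2
Step 3: w='a' (idx 2), next='c' -> output (2, 'c'), add 'ac' as idx 3
Step 4: w='c' (idx 1), next='c' -> output (1, 'c'), add 'cc' as idx 4
Step 5: w='ac' (idx 3), next='c' -> output (3, 'c'), add 'acc' as idx 5


Encoded: [(0, 'c'), (0, 'a'), (2, 'c'), (1, 'c'), (3, 'c')]


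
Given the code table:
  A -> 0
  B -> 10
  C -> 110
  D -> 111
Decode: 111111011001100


Decoding:
111 -> D
111 -> D
0 -> A
110 -> C
0 -> A
110 -> C
0 -> A


Result: DDACACA


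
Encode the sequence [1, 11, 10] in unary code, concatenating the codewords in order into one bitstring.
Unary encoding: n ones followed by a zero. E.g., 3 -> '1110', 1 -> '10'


Encode each number as n ones followed by a terminating 0:
  1 -> 10 (2 bits)
  11 -> 111111111110 (12 bits)
  10 -> 11111111110 (11 bits)
Total length = 2 + 12 + 11 = 25 bits.

Unary([1, 11, 10]) = 1011111111111011111111110 (25 bits)


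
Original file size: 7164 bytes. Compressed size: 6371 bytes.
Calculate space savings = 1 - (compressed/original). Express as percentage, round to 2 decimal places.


ratio = compressed/original = 6371/7164 = 0.889308
savings = 1 - ratio = 1 - 0.889308 = 0.110692
as a percentage: 0.110692 * 100 = 11.07%

Space savings = 1 - 6371/7164 = 11.07%


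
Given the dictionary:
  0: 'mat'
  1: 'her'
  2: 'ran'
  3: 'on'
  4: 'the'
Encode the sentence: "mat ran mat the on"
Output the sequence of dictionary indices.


Look up each word in the dictionary:
  'mat' -> 0
  'ran' -> 2
  'mat' -> 0
  'the' -> 4
  'on' -> 3

Encoded: [0, 2, 0, 4, 3]


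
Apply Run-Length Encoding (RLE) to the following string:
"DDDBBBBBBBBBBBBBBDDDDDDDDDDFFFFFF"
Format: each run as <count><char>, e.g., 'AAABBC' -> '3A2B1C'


Scanning runs left to right:
  i=0: run of 'D' x 3 -> '3D'
  i=3: run of 'B' x 14 -> '14B'
  i=17: run of 'D' x 10 -> '10D'
  i=27: run of 'F' x 6 -> '6F'

RLE = 3D14B10D6F


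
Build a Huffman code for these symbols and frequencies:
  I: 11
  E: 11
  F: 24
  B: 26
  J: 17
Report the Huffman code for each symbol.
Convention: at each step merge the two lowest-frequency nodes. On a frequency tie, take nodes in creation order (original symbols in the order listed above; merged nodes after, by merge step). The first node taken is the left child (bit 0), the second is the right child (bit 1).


Huffman tree construction:
Step 1: Merge I(11) + E(11) = 22
Step 2: Merge J(17) + (I+E)(22) = 39
Step 3: Merge F(24) + B(26) = 50
Step 4: Merge (J+(I+E))(39) + (F+B)(50) = 89
Read each symbol's code off the tree from the root (left child = 0, right child = 1).

Codes:
  I: 010 (length 3)
  E: 011 (length 3)
  F: 10 (length 2)
  B: 11 (length 2)
  J: 00 (length 2)
Average code length: 200/89 = 2.2472 bits/symbol


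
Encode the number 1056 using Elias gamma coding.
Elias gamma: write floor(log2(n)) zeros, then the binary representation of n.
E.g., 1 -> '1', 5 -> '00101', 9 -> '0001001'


num_bits = floor(log2(1056)) + 1 = 11
leading_zeros = num_bits - 1 = 10
binary(1056) = 10000100000

Elias gamma(1056) = '0000000000' + '10000100000' = 000000000010000100000 (21 bits)


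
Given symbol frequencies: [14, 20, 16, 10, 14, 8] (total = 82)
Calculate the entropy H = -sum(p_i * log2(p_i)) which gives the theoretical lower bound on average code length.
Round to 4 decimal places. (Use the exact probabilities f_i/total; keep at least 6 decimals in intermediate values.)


Per-symbol terms -p_i * log2(p_i) with p_i = f_i/82:
  p = 14/82 = 0.170732: log2(p) = -2.550197, -p*log2(p) = 0.435400
  p = 20/82 = 0.243902: log2(p) = -2.035624, -p*log2(p) = 0.496494
  p = 16/82 = 0.195122: log2(p) = -2.357552, -p*log2(p) = 0.460010
  p = 10/82 = 0.121951: log2(p) = -3.035624, -p*log2(p) = 0.370198
  p = 14/82 = 0.170732: log2(p) = -2.550197, -p*log2(p) = 0.435400
  p = 8/82 = 0.097561: log2(p) = -3.357552, -p*log2(p) = 0.327566
H = 0.435400 + 0.496494 + 0.460010 + 0.370198 + 0.435400 + 0.327566 = 2.525068

H = 2.5251 bits/symbol


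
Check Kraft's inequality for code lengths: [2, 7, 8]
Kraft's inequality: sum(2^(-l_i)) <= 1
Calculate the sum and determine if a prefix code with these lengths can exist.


Sum = 2^(-2) + 2^(-7) + 2^(-8)
    = 0.25 + 0.0078125 + 0.00390625
    = 67/256 = 0.26171875
Since 0.26171875 <= 1, Kraft's inequality IS satisfied.
A prefix code with these lengths CAN exist.

Kraft sum = 0.26171875. Satisfied.


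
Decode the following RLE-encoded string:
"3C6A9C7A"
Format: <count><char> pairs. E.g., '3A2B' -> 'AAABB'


Expanding each <count><char> pair:
  3C -> 'CCC'
  6A -> 'AAAAAA'
  9C -> 'CCCCCCCCC'
  7A -> 'AAAAAAA'

Decoded = CCCAAAAAACCCCCCCCCAAAAAAA


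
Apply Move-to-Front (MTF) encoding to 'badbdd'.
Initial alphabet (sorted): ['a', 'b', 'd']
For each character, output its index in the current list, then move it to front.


MTF encoding:
'b': index 1 in ['a', 'b', 'd'] -> ['b', 'a', 'd']
'a': index 1 in ['b', 'a', 'd'] -> ['a', 'b', 'd']
'd': index 2 in ['a', 'b', 'd'] -> ['d', 'a', 'b']
'b': index 2 in ['d', 'a', 'b'] -> ['b', 'd', 'a']
'd': index 1 in ['b', 'd', 'a'] -> ['d', 'b', 'a']
'd': index 0 in ['d', 'b', 'a'] -> ['d', 'b', 'a']


Output: [1, 1, 2, 2, 1, 0]


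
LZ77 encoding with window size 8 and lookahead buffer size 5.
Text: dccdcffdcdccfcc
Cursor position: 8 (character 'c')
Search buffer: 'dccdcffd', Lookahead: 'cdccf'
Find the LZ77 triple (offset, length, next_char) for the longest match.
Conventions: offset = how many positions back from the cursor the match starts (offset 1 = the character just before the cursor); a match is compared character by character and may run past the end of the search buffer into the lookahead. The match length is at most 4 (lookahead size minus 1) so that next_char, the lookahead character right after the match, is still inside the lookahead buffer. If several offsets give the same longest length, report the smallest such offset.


Try each offset into the search buffer:
  offset=1 (pos 7, char 'd'): match length 0
  offset=2 (pos 6, char 'f'): match length 0
  offset=3 (pos 5, char 'f'): match length 0
  offset=4 (pos 4, char 'c'): match length 1
  offset=5 (pos 3, char 'd'): match length 0
  offset=6 (pos 2, char 'c'): match length 3
  offset=7 (pos 1, char 'c'): match length 1
  offset=8 (pos 0, char 'd'): match length 0
Longest match has length 3 at offset 6.
next_char = character at position 8 + 3 = 11 -> 'c'

Best match: offset=6, length=3 (matching 'cdc' starting at position 2)
LZ77 triple: (6, 3, 'c')


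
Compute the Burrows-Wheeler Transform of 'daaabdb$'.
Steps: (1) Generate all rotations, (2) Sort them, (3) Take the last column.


Rotations (sorted):
  0: $daaabdb -> last char: b
  1: aaabdb$d -> last char: d
  2: aabdb$da -> last char: a
  3: abdb$daa -> last char: a
  4: b$daaabd -> last char: d
  5: bdb$daaa -> last char: a
  6: daaabdb$ -> last char: $
  7: db$daaab -> last char: b


BWT = bdaada$b


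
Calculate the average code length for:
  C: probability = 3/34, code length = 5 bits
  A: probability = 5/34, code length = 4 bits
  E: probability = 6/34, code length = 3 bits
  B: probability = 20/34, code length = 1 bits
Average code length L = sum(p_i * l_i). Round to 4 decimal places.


Weighted contributions p_i * l_i:
  C: (3/34) * 5 = 15/34
  A: (5/34) * 4 = 20/34
  E: (6/34) * 3 = 18/34
  B: (20/34) * 1 = 20/34
Sum = (15 + 20 + 18 + 20)/34 = 73/34

L = 73/34 = 2.1471 bits/symbol


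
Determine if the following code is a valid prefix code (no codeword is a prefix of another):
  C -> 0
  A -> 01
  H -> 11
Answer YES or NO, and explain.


Checking each pair (does one codeword prefix another?):
  C='0' vs A='01': prefix -- VIOLATION

NO -- this is NOT a valid prefix code. C (0) is a prefix of A (01).


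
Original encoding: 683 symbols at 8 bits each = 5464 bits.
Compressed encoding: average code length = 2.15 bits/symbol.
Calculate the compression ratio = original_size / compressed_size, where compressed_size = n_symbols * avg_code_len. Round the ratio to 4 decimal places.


original_size = n_symbols * orig_bits = 683 * 8 = 5464 bits
compressed_size = n_symbols * avg_code_len = 683 * 2.15 = 1468.45 bits
ratio = original_size / compressed_size = 5464 / 1468.45 = 3.7209

Compression ratio = 3.7209


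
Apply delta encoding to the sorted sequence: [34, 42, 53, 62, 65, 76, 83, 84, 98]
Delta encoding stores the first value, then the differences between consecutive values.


First value: 34
Deltas:
  42 - 34 = 8
  53 - 42 = 11
  62 - 53 = 9
  65 - 62 = 3
  76 - 65 = 11
  83 - 76 = 7
  84 - 83 = 1
  98 - 84 = 14


Delta encoded: [34, 8, 11, 9, 3, 11, 7, 1, 14]


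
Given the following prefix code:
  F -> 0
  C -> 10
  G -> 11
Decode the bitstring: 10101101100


Decoding step by step:
Bits 10 -> C
Bits 10 -> C
Bits 11 -> G
Bits 0 -> F
Bits 11 -> G
Bits 0 -> F
Bits 0 -> F


Decoded message: CCGFGFF


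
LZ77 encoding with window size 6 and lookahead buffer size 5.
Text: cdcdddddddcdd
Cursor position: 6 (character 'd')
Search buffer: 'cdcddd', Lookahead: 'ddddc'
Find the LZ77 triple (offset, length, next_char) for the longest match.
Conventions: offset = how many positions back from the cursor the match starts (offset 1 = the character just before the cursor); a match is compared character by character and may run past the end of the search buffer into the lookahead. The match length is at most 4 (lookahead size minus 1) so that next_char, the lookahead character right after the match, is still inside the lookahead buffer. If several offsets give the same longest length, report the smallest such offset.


Try each offset into the search buffer:
  offset=1 (pos 5, char 'd'): match length 4
  offset=2 (pos 4, char 'd'): match length 4
  offset=3 (pos 3, char 'd'): match length 4
  offset=4 (pos 2, char 'c'): match length 0
  offset=5 (pos 1, char 'd'): match length 1
  offset=6 (pos 0, char 'c'): match length 0
Longest match has length 4, found at offsets 1, 2, 3; take the smallest, offset 1.
next_char = character at position 6 + 4 = 10 -> 'c'

Best match: offset=1, length=4 (matching 'dddd' starting at position 5)
LZ77 triple: (1, 4, 'c')
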